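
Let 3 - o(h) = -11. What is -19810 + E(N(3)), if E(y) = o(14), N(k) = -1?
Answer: -19796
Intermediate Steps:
o(h) = 14 (o(h) = 3 - 1*(-11) = 3 + 11 = 14)
E(y) = 14
-19810 + E(N(3)) = -19810 + 14 = -19796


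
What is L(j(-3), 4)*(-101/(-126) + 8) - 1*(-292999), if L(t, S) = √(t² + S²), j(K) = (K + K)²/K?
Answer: 292999 + 2218*√10/63 ≈ 2.9311e+5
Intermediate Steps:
j(K) = 4*K (j(K) = (2*K)²/K = (4*K²)/K = 4*K)
L(t, S) = √(S² + t²)
L(j(-3), 4)*(-101/(-126) + 8) - 1*(-292999) = √(4² + (4*(-3))²)*(-101/(-126) + 8) - 1*(-292999) = √(16 + (-12)²)*(-101*(-1/126) + 8) + 292999 = √(16 + 144)*(101/126 + 8) + 292999 = √160*(1109/126) + 292999 = (4*√10)*(1109/126) + 292999 = 2218*√10/63 + 292999 = 292999 + 2218*√10/63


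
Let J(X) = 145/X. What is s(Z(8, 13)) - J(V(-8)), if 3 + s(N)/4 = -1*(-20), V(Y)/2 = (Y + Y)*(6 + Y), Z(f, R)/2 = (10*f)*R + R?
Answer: 4207/64 ≈ 65.734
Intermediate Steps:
Z(f, R) = 2*R + 20*R*f (Z(f, R) = 2*((10*f)*R + R) = 2*(10*R*f + R) = 2*(R + 10*R*f) = 2*R + 20*R*f)
V(Y) = 4*Y*(6 + Y) (V(Y) = 2*((Y + Y)*(6 + Y)) = 2*((2*Y)*(6 + Y)) = 2*(2*Y*(6 + Y)) = 4*Y*(6 + Y))
s(N) = 68 (s(N) = -12 + 4*(-1*(-20)) = -12 + 4*20 = -12 + 80 = 68)
s(Z(8, 13)) - J(V(-8)) = 68 - 145/(4*(-8)*(6 - 8)) = 68 - 145/(4*(-8)*(-2)) = 68 - 145/64 = 4207/64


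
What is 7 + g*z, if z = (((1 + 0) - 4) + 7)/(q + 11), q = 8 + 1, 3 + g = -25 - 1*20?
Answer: -13/5 ≈ -2.6000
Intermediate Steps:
g = -48 (g = -3 + (-25 - 1*20) = -3 + (-25 - 20) = -3 - 45 = -48)
q = 9
z = ⅕ (z = (((1 + 0) - 4) + 7)/(9 + 11) = ((1 - 4) + 7)/20 = (-3 + 7)*(1/20) = 4*(1/20) = ⅕ ≈ 0.20000)
7 + g*z = 7 - 48*⅕ = 7 - 48/5 = -13/5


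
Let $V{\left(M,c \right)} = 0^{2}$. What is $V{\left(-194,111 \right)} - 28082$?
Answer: $-28082$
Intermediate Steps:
$V{\left(M,c \right)} = 0$
$V{\left(-194,111 \right)} - 28082 = 0 - 28082 = -28082$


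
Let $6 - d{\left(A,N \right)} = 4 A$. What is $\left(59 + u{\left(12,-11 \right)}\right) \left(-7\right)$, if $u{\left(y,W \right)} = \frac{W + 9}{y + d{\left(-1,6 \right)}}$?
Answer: $- \frac{4536}{11} \approx -412.36$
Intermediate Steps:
$d{\left(A,N \right)} = 6 - 4 A$
$u{\left(y,W \right)} = \frac{9 + W}{10 + y}$ ($u{\left(y,W \right)} = \frac{W + 9}{y + \left(6 - -4\right)} = \frac{9 + W}{y + \left(6 + 4\right)} = \frac{9 + W}{y + 10} = \frac{9 + W}{10 + y}$)
$\left(59 + u{\left(12,-11 \right)}\right) \left(-7\right) = \left(59 + \frac{9 - 11}{10 + 12}\right) \left(-7\right) = \left(59 + \frac{1}{22} \left(-2\right)\right) \left(-7\right) = \left(59 - \frac{1}{11}\right) \left(-7\right) = \frac{648}{11} \left(-7\right) = - \frac{4536}{11}$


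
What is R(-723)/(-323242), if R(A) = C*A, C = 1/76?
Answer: 723/24566392 ≈ 2.9430e-5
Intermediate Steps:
C = 1/76 ≈ 0.013158
R(A) = A/76
R(-723)/(-323242) = ((1/76)*(-723))/(-323242) = -723/76*(-1/323242) = 723/24566392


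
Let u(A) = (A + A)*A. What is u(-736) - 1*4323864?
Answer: -3240472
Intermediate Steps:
u(A) = 2*A² (u(A) = (2*A)*A = 2*A²)
u(-736) - 1*4323864 = 2*(-736)² - 1*4323864 = 2*541696 - 4323864 = 1083392 - 4323864 = -3240472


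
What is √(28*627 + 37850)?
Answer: √55406 ≈ 235.38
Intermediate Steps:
√(28*627 + 37850) = √(17556 + 37850) = √55406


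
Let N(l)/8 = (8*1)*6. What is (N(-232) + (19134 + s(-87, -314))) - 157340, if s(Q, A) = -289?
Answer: -138111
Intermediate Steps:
N(l) = 384 (N(l) = 8*((8*1)*6) = 8*(8*6) = 8*48 = 384)
(N(-232) + (19134 + s(-87, -314))) - 157340 = (384 + (19134 - 289)) - 157340 = (384 + 18845) - 157340 = 19229 - 157340 = -138111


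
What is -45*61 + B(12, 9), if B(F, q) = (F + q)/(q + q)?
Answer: -16463/6 ≈ -2743.8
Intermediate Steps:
B(F, q) = (F + q)/(2*q) (B(F, q) = (F + q)/((2*q)) = (F + q)*(1/(2*q)) = (F + q)/(2*q))
-45*61 + B(12, 9) = -45*61 + (1/2)*(12 + 9)/9 = -2745 + (1/2)*(1/9)*21 = -2745 + 7/6 = -16463/6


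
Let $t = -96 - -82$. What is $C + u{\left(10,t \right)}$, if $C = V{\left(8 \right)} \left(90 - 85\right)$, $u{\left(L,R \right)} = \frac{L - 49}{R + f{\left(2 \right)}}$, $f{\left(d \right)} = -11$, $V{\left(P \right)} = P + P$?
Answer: $\frac{2039}{25} \approx 81.56$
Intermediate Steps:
$V{\left(P \right)} = 2 P$
$t = -14$ ($t = -96 + 82 = -14$)
$u{\left(L,R \right)} = \frac{-49 + L}{-11 + R}$ ($u{\left(L,R \right)} = \frac{L - 49}{R - 11} = \frac{-49 + L}{-11 + R}$)
$C = 80$ ($C = 2 \cdot 8 \left(90 - 85\right) = 16 \cdot 5 = 80$)
$C + u{\left(10,t \right)} = 80 + \frac{-49 + 10}{-11 - 14} = 80 + \frac{1}{-25} \left(-39\right) = 80 - - \frac{39}{25} = 80 + \frac{39}{25} = \frac{2039}{25}$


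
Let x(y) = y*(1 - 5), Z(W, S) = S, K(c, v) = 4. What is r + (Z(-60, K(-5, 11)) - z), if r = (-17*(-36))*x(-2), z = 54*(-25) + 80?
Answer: 6170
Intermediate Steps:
x(y) = -4*y (x(y) = y*(-4) = -4*y)
z = -1270 (z = -1350 + 80 = -1270)
r = 4896 (r = (-17*(-36))*(-4*(-2)) = 612*8 = 4896)
r + (Z(-60, K(-5, 11)) - z) = 4896 + (4 - 1*(-1270)) = 4896 + (4 + 1270) = 4896 + 1274 = 6170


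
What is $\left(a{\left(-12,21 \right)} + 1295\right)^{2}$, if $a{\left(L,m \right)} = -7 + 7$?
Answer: $1677025$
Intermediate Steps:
$a{\left(L,m \right)} = 0$
$\left(a{\left(-12,21 \right)} + 1295\right)^{2} = \left(0 + 1295\right)^{2} = 1295^{2} = 1677025$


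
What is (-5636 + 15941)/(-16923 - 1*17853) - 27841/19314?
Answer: -21615359/12438216 ≈ -1.7378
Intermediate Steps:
(-5636 + 15941)/(-16923 - 1*17853) - 27841/19314 = 10305/(-16923 - 17853) - 27841*1/19314 = 10305/(-34776) - 27841/19314 = 10305*(-1/34776) - 27841/19314 = -1145/3864 - 27841/19314 = -21615359/12438216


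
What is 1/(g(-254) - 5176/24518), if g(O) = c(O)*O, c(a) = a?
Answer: 12259/790899056 ≈ 1.5500e-5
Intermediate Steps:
g(O) = O² (g(O) = O*O = O²)
1/(g(-254) - 5176/24518) = 1/((-254)² - 5176/24518) = 1/(64516 - 5176*1/24518) = 1/(64516 - 2588/12259) = 1/(790899056/12259) = 12259/790899056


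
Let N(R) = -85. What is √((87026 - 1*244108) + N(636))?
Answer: 3*I*√17463 ≈ 396.44*I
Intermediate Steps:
√((87026 - 1*244108) + N(636)) = √((87026 - 1*244108) - 85) = √((87026 - 244108) - 85) = √(-157082 - 85) = √(-157167) = 3*I*√17463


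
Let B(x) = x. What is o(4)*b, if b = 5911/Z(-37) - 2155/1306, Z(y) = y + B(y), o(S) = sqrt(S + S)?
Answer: -3939618*sqrt(2)/24161 ≈ -230.60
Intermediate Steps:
o(S) = sqrt(2)*sqrt(S) (o(S) = sqrt(2*S) = sqrt(2)*sqrt(S))
Z(y) = 2*y (Z(y) = y + y = 2*y)
b = -1969809/24161 (b = 5911/((2*(-37))) - 2155/1306 = 5911/(-74) - 2155*1/1306 = 5911*(-1/74) - 2155/1306 = -5911/74 - 2155/1306 = -1969809/24161 ≈ -81.528)
o(4)*b = (sqrt(2)*sqrt(4))*(-1969809/24161) = (sqrt(2)*2)*(-1969809/24161) = (2*sqrt(2))*(-1969809/24161) = -3939618*sqrt(2)/24161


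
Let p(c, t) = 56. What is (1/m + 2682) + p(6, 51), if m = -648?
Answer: 1774223/648 ≈ 2738.0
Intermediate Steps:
(1/m + 2682) + p(6, 51) = (1/(-648) + 2682) + 56 = (-1/648 + 2682) + 56 = 1737935/648 + 56 = 1774223/648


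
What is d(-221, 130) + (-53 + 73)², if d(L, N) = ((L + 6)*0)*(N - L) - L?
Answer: 621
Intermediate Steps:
d(L, N) = -L (d(L, N) = ((6 + L)*0)*(N - L) - L = 0*(N - L) - L = 0 - L = -L)
d(-221, 130) + (-53 + 73)² = -1*(-221) + (-53 + 73)² = 221 + 20² = 221 + 400 = 621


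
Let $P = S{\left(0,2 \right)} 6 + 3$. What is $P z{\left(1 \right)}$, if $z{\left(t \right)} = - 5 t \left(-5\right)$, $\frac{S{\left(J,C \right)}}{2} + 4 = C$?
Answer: $-525$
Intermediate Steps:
$S{\left(J,C \right)} = -8 + 2 C$
$z{\left(t \right)} = 25 t$
$P = -21$ ($P = \left(-8 + 2 \cdot 2\right) 6 + 3 = \left(-8 + 4\right) 6 + 3 = \left(-4\right) 6 + 3 = -24 + 3 = -21$)
$P z{\left(1 \right)} = - 21 \cdot 25 \cdot 1 = \left(-21\right) 25 = -525$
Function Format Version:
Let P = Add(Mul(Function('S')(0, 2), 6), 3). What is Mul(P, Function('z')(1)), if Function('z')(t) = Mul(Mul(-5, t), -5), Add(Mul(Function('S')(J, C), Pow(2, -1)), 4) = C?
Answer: -525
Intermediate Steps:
Function('S')(J, C) = Add(-8, Mul(2, C))
Function('z')(t) = Mul(25, t)
P = -21 (P = Add(Mul(Add(-8, Mul(2, 2)), 6), 3) = Add(Mul(Add(-8, 4), 6), 3) = Add(Mul(-4, 6), 3) = Add(-24, 3) = -21)
Mul(P, Function('z')(1)) = Mul(-21, Mul(25, 1)) = Mul(-21, 25) = -525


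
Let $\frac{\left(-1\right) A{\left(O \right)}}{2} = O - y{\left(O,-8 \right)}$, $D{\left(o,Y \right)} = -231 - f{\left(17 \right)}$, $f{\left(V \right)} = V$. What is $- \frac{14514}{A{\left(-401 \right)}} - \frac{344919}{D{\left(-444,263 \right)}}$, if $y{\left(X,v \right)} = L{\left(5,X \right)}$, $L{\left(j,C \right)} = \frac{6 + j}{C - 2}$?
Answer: $\frac{573029765}{417446} \approx 1372.7$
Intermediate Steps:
$L{\left(j,C \right)} = \frac{6 + j}{-2 + C}$
$y{\left(X,v \right)} = \frac{11}{-2 + X}$ ($y{\left(X,v \right)} = \frac{6 + 5}{-2 + X} = \frac{1}{-2 + X} 11 = \frac{11}{-2 + X}$)
$D{\left(o,Y \right)} = -248$ ($D{\left(o,Y \right)} = -231 - 17 = -248$)
$A{\left(O \right)} = - 2 O + \frac{22}{-2 + O}$ ($A{\left(O \right)} = - 2 \left(O - \frac{11}{-2 + O}\right) = - 2 O + \frac{22}{-2 + O}$)
$- \frac{14514}{A{\left(-401 \right)}} - \frac{344919}{D{\left(-444,263 \right)}} = - \frac{14514}{2 \frac{1}{-2 - 401} \left(11 - - 401 \left(-2 - 401\right)\right)} - \frac{344919}{-248} = - \frac{14514}{2 \frac{1}{-403} \left(11 - \left(-401\right) \left(-403\right)\right)} - - \frac{344919}{248} = - \frac{14514}{2 \left(- \frac{1}{403}\right) \left(11 - 161603\right)} + \frac{344919}{248} = - \frac{14514}{2 \left(- \frac{1}{403}\right) \left(-161592\right)} + \frac{344919}{248} = - \frac{14514}{\frac{323184}{403}} + \frac{344919}{248} = \left(-14514\right) \frac{403}{323184} + \frac{344919}{248} = - \frac{974857}{53864} + \frac{344919}{248} = \frac{573029765}{417446}$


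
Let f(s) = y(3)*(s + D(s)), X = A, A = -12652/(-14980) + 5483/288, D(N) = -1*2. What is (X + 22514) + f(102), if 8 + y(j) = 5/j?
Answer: 23621056619/1078560 ≈ 21901.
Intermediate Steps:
D(N) = -2
y(j) = -8 + 5/j
A = 21444779/1078560 (A = -12652*(-1/14980) + 5483*(1/288) = 3163/3745 + 5483/288 = 21444779/1078560 ≈ 19.883)
X = 21444779/1078560 ≈ 19.883
f(s) = 38/3 - 19*s/3 (f(s) = (-8 + 5/3)*(s - 2) = (-8 + 5*(⅓))*(-2 + s) = (-8 + 5/3)*(-2 + s) = -19*(-2 + s)/3 = 38/3 - 19*s/3)
(X + 22514) + f(102) = (21444779/1078560 + 22514) + (38/3 - 19/3*102) = 24304144619/1078560 + (38/3 - 646) = 24304144619/1078560 - 1900/3 = 23621056619/1078560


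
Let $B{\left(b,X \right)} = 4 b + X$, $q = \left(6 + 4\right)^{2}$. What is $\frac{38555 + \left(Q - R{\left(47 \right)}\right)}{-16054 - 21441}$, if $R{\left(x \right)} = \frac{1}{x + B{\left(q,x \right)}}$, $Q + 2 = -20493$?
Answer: $- \frac{8921639}{18522530} \approx -0.48166$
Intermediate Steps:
$Q = -20495$ ($Q = -2 - 20493 = -20495$)
$q = 100$ ($q = 10^{2} = 100$)
$B{\left(b,X \right)} = X + 4 b$
$R{\left(x \right)} = \frac{1}{400 + 2 x}$ ($R{\left(x \right)} = \frac{1}{x + \left(x + 4 \cdot 100\right)} = \frac{1}{x + \left(x + 400\right)} = \frac{1}{x + \left(400 + x\right)} = \frac{1}{400 + 2 x}$)
$\frac{38555 + \left(Q - R{\left(47 \right)}\right)}{-16054 - 21441} = \frac{38555 - \left(20495 + \frac{1}{2 \left(200 + 47\right)}\right)}{-16054 - 21441} = \frac{38555 - \left(20495 + \frac{1}{2 \cdot 247}\right)}{-37495} = \left(38555 - \left(20495 + \frac{1}{2} \cdot \frac{1}{247}\right)\right) \left(- \frac{1}{37495}\right) = \left(38555 - \frac{10124531}{494}\right) \left(- \frac{1}{37495}\right) = \frac{8921639}{494} \left(- \frac{1}{37495}\right) = - \frac{8921639}{18522530}$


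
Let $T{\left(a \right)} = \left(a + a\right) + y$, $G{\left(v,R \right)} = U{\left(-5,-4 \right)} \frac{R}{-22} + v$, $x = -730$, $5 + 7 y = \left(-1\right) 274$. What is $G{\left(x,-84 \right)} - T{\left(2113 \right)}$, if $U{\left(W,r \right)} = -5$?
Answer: $- \frac{380013}{77} \approx -4935.2$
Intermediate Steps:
$y = - \frac{279}{7}$ ($y = - \frac{5}{7} + \frac{\left(-1\right) 274}{7} = - \frac{5}{7} + \frac{1}{7} \left(-274\right) = - \frac{5}{7} - \frac{274}{7} = - \frac{279}{7} \approx -39.857$)
$G{\left(v,R \right)} = v + \frac{5 R}{22}$ ($G{\left(v,R \right)} = - 5 \frac{R}{-22} + v = - 5 R \left(- \frac{1}{22}\right) + v = - 5 \left(- \frac{R}{22}\right) + v = \frac{5 R}{22} + v = v + \frac{5 R}{22}$)
$T{\left(a \right)} = - \frac{279}{7} + 2 a$ ($T{\left(a \right)} = \left(a + a\right) - \frac{279}{7} = 2 a - \frac{279}{7} = - \frac{279}{7} + 2 a$)
$G{\left(x,-84 \right)} - T{\left(2113 \right)} = \left(-730 + \frac{5}{22} \left(-84\right)\right) - \left(- \frac{279}{7} + 2 \cdot 2113\right) = \left(-730 - \frac{210}{11}\right) - \left(- \frac{279}{7} + 4226\right) = - \frac{8240}{11} - \frac{29303}{7} = - \frac{380013}{77}$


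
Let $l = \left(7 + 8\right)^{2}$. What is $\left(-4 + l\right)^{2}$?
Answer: $48841$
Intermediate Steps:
$l = 225$ ($l = 15^{2} = 225$)
$\left(-4 + l\right)^{2} = \left(-4 + 225\right)^{2} = 221^{2} = 48841$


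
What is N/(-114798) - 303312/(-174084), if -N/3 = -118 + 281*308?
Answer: 12477817/3118679 ≈ 4.0010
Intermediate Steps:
N = -259290 (N = -3*(-118 + 281*308) = -3*(-118 + 86548) = -3*86430 = -259290)
N/(-114798) - 303312/(-174084) = -259290/(-114798) - 303312/(-174084) = -259290*(-1/114798) - 303312*(-1/174084) = 43215/19133 + 284/163 = 12477817/3118679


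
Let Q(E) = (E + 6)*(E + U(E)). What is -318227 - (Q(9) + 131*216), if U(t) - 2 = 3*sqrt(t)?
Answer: -346823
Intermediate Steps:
U(t) = 2 + 3*sqrt(t)
Q(E) = (6 + E)*(2 + E + 3*sqrt(E)) (Q(E) = (E + 6)*(E + (2 + 3*sqrt(E))) = (6 + E)*(2 + E + 3*sqrt(E)))
-318227 - (Q(9) + 131*216) = -318227 - ((12 + 9**2 + 3*9**(3/2) + 8*9 + 18*sqrt(9)) + 131*216) = -318227 - ((12 + 81 + 3*27 + 72 + 18*3) + 28296) = -318227 - ((12 + 81 + 81 + 72 + 54) + 28296) = -318227 - (300 + 28296) = -318227 - 1*28596 = -318227 - 28596 = -346823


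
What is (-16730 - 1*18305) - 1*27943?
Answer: -62978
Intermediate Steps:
(-16730 - 1*18305) - 1*27943 = (-16730 - 18305) - 27943 = -35035 - 27943 = -62978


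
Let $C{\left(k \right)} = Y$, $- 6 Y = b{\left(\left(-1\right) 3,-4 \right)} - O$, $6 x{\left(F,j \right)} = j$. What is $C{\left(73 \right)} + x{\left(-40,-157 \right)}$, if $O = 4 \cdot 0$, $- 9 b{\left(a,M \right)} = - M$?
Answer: $- \frac{1409}{54} \approx -26.093$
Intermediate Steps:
$x{\left(F,j \right)} = \frac{j}{6}$
$b{\left(a,M \right)} = \frac{M}{9}$ ($b{\left(a,M \right)} = - \frac{\left(-1\right) M}{9} = \frac{M}{9}$)
$O = 0$
$Y = \frac{2}{27}$ ($Y = - \frac{\frac{1}{9} \left(-4\right) - 0}{6} = - \frac{- \frac{4}{9} + 0}{6} = \left(- \frac{1}{6}\right) \left(- \frac{4}{9}\right) = \frac{2}{27} \approx 0.074074$)
$C{\left(k \right)} = \frac{2}{27}$
$C{\left(73 \right)} + x{\left(-40,-157 \right)} = \frac{2}{27} + \frac{1}{6} \left(-157\right) = \frac{2}{27} - \frac{157}{6} = - \frac{1409}{54}$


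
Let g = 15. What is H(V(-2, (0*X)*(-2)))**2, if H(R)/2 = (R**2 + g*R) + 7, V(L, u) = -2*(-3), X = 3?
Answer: 70756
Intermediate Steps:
V(L, u) = 6
H(R) = 14 + 2*R**2 + 30*R (H(R) = 2*((R**2 + 15*R) + 7) = 2*(7 + R**2 + 15*R) = 14 + 2*R**2 + 30*R)
H(V(-2, (0*X)*(-2)))**2 = (14 + 2*6**2 + 30*6)**2 = (14 + 2*36 + 180)**2 = (14 + 72 + 180)**2 = 266**2 = 70756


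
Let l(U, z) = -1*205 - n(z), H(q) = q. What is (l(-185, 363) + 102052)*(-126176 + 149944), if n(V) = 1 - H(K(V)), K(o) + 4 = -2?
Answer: 2420533120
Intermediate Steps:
K(o) = -6 (K(o) = -4 - 2 = -6)
n(V) = 7 (n(V) = 1 - 1*(-6) = 1 + 6 = 7)
l(U, z) = -212 (l(U, z) = -1*205 - 1*7 = -205 - 7 = -212)
(l(-185, 363) + 102052)*(-126176 + 149944) = (-212 + 102052)*(-126176 + 149944) = 101840*23768 = 2420533120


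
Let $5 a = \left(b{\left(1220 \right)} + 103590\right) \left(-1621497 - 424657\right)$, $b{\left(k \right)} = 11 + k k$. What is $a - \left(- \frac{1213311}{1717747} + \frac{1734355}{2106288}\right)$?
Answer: $- \frac{11785787472249022042140029}{18090349465680} \approx -6.515 \cdot 10^{11}$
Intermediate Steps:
$b{\left(k \right)} = 11 + k^{2}$
$a = - \frac{3257479214154}{5}$ ($a = \frac{\left(\left(11 + 1220^{2}\right) + 103590\right) \left(-1621497 - 424657\right)}{5} = \frac{\left(\left(11 + 1488400\right) + 103590\right) \left(-2046154\right)}{5} = \frac{\left(1488411 + 103590\right) \left(-2046154\right)}{5} = \frac{1592001 \left(-2046154\right)}{5} = \frac{1}{5} \left(-3257479214154\right) = - \frac{3257479214154}{5} \approx -6.515 \cdot 10^{11}$)
$a - \left(- \frac{1213311}{1717747} + \frac{1734355}{2106288}\right) = - \frac{3257479214154}{5} - \left(- \frac{1213311}{1717747} + \frac{1734355}{2106288}\right) = - \frac{3257479214154}{5} - \frac{423600698617}{3618069893136} = - \frac{11785787472249022042140029}{18090349465680}$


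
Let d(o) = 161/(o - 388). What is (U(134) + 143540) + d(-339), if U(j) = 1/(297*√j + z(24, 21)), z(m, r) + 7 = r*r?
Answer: 606901222897916/4228104775 + 297*√134/11631650 ≈ 1.4354e+5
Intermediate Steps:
z(m, r) = -7 + r² (z(m, r) = -7 + r*r = -7 + r²)
d(o) = 161/(-388 + o)
U(j) = 1/(434 + 297*√j) (U(j) = 1/(297*√j + (-7 + 21²)) = 1/(297*√j + (-7 + 441)) = 1/(297*√j + 434) = 1/(434 + 297*√j))
(U(134) + 143540) + d(-339) = (1/(434 + 297*√134) + 143540) + 161/(-388 - 339) = (143540 + 1/(434 + 297*√134)) + 161/(-727) = (143540 + 1/(434 + 297*√134)) + 161*(-1/727) = (143540 + 1/(434 + 297*√134)) - 161/727 = 104353419/727 + 1/(434 + 297*√134)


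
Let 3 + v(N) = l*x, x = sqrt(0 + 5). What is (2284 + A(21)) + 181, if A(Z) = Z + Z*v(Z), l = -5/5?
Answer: 2423 - 21*sqrt(5) ≈ 2376.0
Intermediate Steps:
l = -1 (l = -5*1/5 = -1)
x = sqrt(5) ≈ 2.2361
v(N) = -3 - sqrt(5)
A(Z) = Z + Z*(-3 - sqrt(5))
(2284 + A(21)) + 181 = (2284 - 1*21*(2 + sqrt(5))) + 181 = (2284 + (-42 - 21*sqrt(5))) + 181 = (2242 - 21*sqrt(5)) + 181 = 2423 - 21*sqrt(5)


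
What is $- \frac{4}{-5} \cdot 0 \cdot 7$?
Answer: $0$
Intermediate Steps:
$- \frac{4}{-5} \cdot 0 \cdot 7 = \left(-4\right) \left(- \frac{1}{5}\right) 0 \cdot 7 = \frac{4}{5} \cdot 0 \cdot 7 = 0 \cdot 7 = 0$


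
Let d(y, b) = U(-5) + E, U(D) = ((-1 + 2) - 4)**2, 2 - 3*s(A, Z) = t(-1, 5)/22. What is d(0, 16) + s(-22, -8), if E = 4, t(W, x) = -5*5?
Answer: 309/22 ≈ 14.045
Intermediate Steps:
t(W, x) = -25
s(A, Z) = 23/22 (s(A, Z) = 2/3 - (-25)/(3*22) = 2/3 - 1/3*(-25/22) = 2/3 + 25/66 = 23/22)
U(D) = 9 (U(D) = (1 - 4)**2 = (-3)**2 = 9)
d(y, b) = 13 (d(y, b) = 9 + 4 = 13)
d(0, 16) + s(-22, -8) = 13 + 23/22 = 309/22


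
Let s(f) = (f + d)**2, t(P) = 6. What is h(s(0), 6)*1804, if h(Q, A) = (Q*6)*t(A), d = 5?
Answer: 1623600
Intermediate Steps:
s(f) = (5 + f)**2 (s(f) = (f + 5)**2 = (5 + f)**2)
h(Q, A) = 36*Q (h(Q, A) = (Q*6)*6 = (6*Q)*6 = 36*Q)
h(s(0), 6)*1804 = (36*(5 + 0)**2)*1804 = (36*5**2)*1804 = (36*25)*1804 = 900*1804 = 1623600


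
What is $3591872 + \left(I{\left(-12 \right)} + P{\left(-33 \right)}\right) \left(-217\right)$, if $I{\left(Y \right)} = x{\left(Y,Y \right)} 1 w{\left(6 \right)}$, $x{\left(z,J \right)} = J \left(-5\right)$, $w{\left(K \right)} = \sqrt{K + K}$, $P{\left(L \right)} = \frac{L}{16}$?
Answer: $\frac{57477113}{16} - 26040 \sqrt{3} \approx 3.5472 \cdot 10^{6}$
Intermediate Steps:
$P{\left(L \right)} = \frac{L}{16}$ ($P{\left(L \right)} = L \frac{1}{16} = \frac{L}{16}$)
$w{\left(K \right)} = \sqrt{2} \sqrt{K}$ ($w{\left(K \right)} = \sqrt{2 K} = \sqrt{2} \sqrt{K}$)
$x{\left(z,J \right)} = - 5 J$
$I{\left(Y \right)} = - 10 Y \sqrt{3}$ ($I{\left(Y \right)} = - 5 Y 1 \sqrt{2} \sqrt{6} = - 5 Y 2 \sqrt{3} = - 10 Y \sqrt{3}$)
$3591872 + \left(I{\left(-12 \right)} + P{\left(-33 \right)}\right) \left(-217\right) = 3591872 + \left(\left(-10\right) \left(-12\right) \sqrt{3} + \frac{1}{16} \left(-33\right)\right) \left(-217\right) = 3591872 + \left(120 \sqrt{3} - \frac{33}{16}\right) \left(-217\right) = 3591872 + \left(- \frac{33}{16} + 120 \sqrt{3}\right) \left(-217\right) = 3591872 + \left(\frac{7161}{16} - 26040 \sqrt{3}\right) = \frac{57477113}{16} - 26040 \sqrt{3}$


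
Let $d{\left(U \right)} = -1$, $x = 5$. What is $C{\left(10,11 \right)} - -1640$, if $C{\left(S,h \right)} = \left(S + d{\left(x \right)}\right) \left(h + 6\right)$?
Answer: $1793$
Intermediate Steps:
$C{\left(S,h \right)} = \left(-1 + S\right) \left(6 + h\right)$ ($C{\left(S,h \right)} = \left(S - 1\right) \left(h + 6\right) = \left(-1 + S\right) \left(6 + h\right)$)
$C{\left(10,11 \right)} - -1640 = \left(-6 - 11 + 6 \cdot 10 + 10 \cdot 11\right) - -1640 = \left(-6 - 11 + 60 + 110\right) + 1640 = 153 + 1640 = 1793$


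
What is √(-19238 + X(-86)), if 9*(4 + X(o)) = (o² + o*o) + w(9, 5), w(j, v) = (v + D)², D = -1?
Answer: I*√158370/3 ≈ 132.65*I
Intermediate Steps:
w(j, v) = (-1 + v)² (w(j, v) = (v - 1)² = (-1 + v)²)
X(o) = -20/9 + 2*o²/9 (X(o) = -4 + ((o² + o*o) + (-1 + 5)²)/9 = -4 + ((o² + o²) + 4²)/9 = -4 + (2*o² + 16)/9 = -4 + (16 + 2*o²)/9 = -4 + (16/9 + 2*o²/9) = -20/9 + 2*o²/9)
√(-19238 + X(-86)) = √(-19238 + (-20/9 + (2/9)*(-86)²)) = √(-19238 + (-20/9 + (2/9)*7396)) = √(-19238 + (-20/9 + 14792/9)) = √(-19238 + 4924/3) = √(-52790/3) = I*√158370/3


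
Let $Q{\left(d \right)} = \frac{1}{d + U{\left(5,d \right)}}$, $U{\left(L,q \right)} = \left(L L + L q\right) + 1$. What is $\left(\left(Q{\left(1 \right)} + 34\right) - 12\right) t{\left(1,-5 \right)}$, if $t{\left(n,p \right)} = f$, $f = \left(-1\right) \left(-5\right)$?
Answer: $\frac{3525}{32} \approx 110.16$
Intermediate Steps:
$U{\left(L,q \right)} = 1 + L^{2} + L q$ ($U{\left(L,q \right)} = \left(L^{2} + L q\right) + 1 = 1 + L^{2} + L q$)
$f = 5$
$t{\left(n,p \right)} = 5$
$Q{\left(d \right)} = \frac{1}{26 + 6 d}$ ($Q{\left(d \right)} = \frac{1}{d + \left(1 + 5^{2} + 5 d\right)} = \frac{1}{d + \left(1 + 25 + 5 d\right)} = \frac{1}{d + \left(26 + 5 d\right)} = \frac{1}{26 + 6 d}$)
$\left(\left(Q{\left(1 \right)} + 34\right) - 12\right) t{\left(1,-5 \right)} = \left(\left(\frac{1}{2 \left(13 + 3 \cdot 1\right)} + 34\right) - 12\right) 5 = \left(\left(\frac{1}{2 \left(13 + 3\right)} + 34\right) - 12\right) 5 = \left(\left(\frac{1}{2 \cdot 16} + 34\right) - 12\right) 5 = \left(\left(\frac{1}{2} \cdot \frac{1}{16} + 34\right) - 12\right) 5 = \left(\left(\frac{1}{32} + 34\right) - 12\right) 5 = \left(\frac{1089}{32} - 12\right) 5 = \frac{705}{32} \cdot 5 = \frac{3525}{32}$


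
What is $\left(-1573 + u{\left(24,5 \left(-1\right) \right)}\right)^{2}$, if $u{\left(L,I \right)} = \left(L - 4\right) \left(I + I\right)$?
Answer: $3143529$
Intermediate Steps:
$u{\left(L,I \right)} = 2 I \left(-4 + L\right)$ ($u{\left(L,I \right)} = \left(-4 + L\right) 2 I = 2 I \left(-4 + L\right)$)
$\left(-1573 + u{\left(24,5 \left(-1\right) \right)}\right)^{2} = \left(-1573 + 2 \cdot 5 \left(-1\right) \left(-4 + 24\right)\right)^{2} = \left(-1573 + 2 \left(-5\right) 20\right)^{2} = \left(-1573 - 200\right)^{2} = \left(-1773\right)^{2} = 3143529$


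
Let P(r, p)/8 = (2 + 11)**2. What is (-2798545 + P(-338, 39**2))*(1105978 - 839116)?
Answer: -746464518366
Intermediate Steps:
P(r, p) = 1352 (P(r, p) = 8*(2 + 11)**2 = 8*13**2 = 8*169 = 1352)
(-2798545 + P(-338, 39**2))*(1105978 - 839116) = (-2798545 + 1352)*(1105978 - 839116) = -2797193*266862 = -746464518366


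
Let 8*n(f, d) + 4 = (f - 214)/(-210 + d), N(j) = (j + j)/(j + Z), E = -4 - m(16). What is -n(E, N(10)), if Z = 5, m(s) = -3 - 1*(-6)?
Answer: 1841/5008 ≈ 0.36761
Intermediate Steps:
m(s) = 3 (m(s) = -3 + 6 = 3)
E = -7 (E = -4 - 1*3 = -4 - 3 = -7)
N(j) = 2*j/(5 + j) (N(j) = (j + j)/(j + 5) = (2*j)/(5 + j) = 2*j/(5 + j))
n(f, d) = -½ + (-214 + f)/(8*(-210 + d)) (n(f, d) = -½ + ((f - 214)/(-210 + d))/8 = -½ + ((-214 + f)/(-210 + d))/8 = -½ + (-214 + f)/(8*(-210 + d)))
-n(E, N(10)) = -(626 - 7 - 8*10/(5 + 10))/(8*(-210 + 2*10/(5 + 10))) = -(626 - 7 - 8*10/15)/(8*(-210 + 2*10/15)) = -(626 - 7 - 8*10/15)/(8*(-210 + 2*10*(1/15))) = -(626 - 7 - 4*4/3)/(8*(-210 + 4/3)) = -(626 - 7 - 16/3)/(8*(-626/3)) = -(-3)*1841/(8*626*3) = -1*(-1841/5008) = 1841/5008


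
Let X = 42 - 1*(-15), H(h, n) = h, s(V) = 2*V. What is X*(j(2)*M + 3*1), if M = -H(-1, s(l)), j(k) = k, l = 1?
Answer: 285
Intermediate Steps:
M = 1 (M = -1*(-1) = 1)
X = 57 (X = 42 + 15 = 57)
X*(j(2)*M + 3*1) = 57*(2*1 + 3*1) = 57*(2 + 3) = 57*5 = 285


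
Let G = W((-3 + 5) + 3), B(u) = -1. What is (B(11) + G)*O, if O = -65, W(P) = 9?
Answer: -520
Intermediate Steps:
G = 9
(B(11) + G)*O = (-1 + 9)*(-65) = 8*(-65) = -520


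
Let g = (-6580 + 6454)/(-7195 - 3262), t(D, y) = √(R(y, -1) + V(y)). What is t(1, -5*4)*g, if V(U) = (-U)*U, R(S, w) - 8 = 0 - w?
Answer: 126*I*√391/10457 ≈ 0.23826*I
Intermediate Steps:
R(S, w) = 8 - w (R(S, w) = 8 + (0 - w) = 8 - w)
V(U) = -U²
t(D, y) = √(9 - y²) (t(D, y) = √((8 - 1*(-1)) - y²) = √((8 + 1) - y²) = √(9 - y²))
g = 126/10457 (g = -126/(-10457) = -126*(-1/10457) = 126/10457 ≈ 0.012049)
t(1, -5*4)*g = √(9 - (-5*4)²)*(126/10457) = √(9 - 1*(-20)²)*(126/10457) = √(9 - 1*400)*(126/10457) = √(9 - 400)*(126/10457) = √(-391)*(126/10457) = (I*√391)*(126/10457) = 126*I*√391/10457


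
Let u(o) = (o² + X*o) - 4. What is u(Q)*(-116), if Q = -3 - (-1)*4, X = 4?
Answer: -116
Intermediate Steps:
Q = 1 (Q = -3 - 1*(-4) = -3 + 4 = 1)
u(o) = -4 + o² + 4*o (u(o) = (o² + 4*o) - 4 = -4 + o² + 4*o)
u(Q)*(-116) = (-4 + 1² + 4*1)*(-116) = (-4 + 1 + 4)*(-116) = 1*(-116) = -116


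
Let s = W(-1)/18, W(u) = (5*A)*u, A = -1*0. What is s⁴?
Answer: 0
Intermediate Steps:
A = 0
W(u) = 0 (W(u) = (5*0)*u = 0*u = 0)
s = 0 (s = 0/18 = 0*(1/18) = 0)
s⁴ = 0⁴ = 0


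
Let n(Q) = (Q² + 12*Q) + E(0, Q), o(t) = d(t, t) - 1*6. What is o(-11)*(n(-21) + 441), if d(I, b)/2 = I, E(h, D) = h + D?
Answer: -17052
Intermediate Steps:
E(h, D) = D + h
d(I, b) = 2*I
o(t) = -6 + 2*t (o(t) = 2*t - 1*6 = 2*t - 6 = -6 + 2*t)
n(Q) = Q² + 13*Q (n(Q) = (Q² + 12*Q) + (Q + 0) = (Q² + 12*Q) + Q = Q² + 13*Q)
o(-11)*(n(-21) + 441) = (-6 + 2*(-11))*(-21*(13 - 21) + 441) = (-6 - 22)*(-21*(-8) + 441) = -28*(168 + 441) = -28*609 = -17052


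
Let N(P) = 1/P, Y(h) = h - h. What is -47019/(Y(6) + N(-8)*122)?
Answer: 188076/61 ≈ 3083.2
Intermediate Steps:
Y(h) = 0
-47019/(Y(6) + N(-8)*122) = -47019/(0 + 122/(-8)) = -47019/(0 - 1/8*122) = -47019/(0 - 61/4) = -47019/(-61/4) = -47019*(-4/61) = 188076/61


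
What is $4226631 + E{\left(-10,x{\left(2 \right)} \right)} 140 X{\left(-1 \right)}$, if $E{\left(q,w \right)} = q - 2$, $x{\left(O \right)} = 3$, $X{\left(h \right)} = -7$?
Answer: $4238391$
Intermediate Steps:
$E{\left(q,w \right)} = -2 + q$
$4226631 + E{\left(-10,x{\left(2 \right)} \right)} 140 X{\left(-1 \right)} = 4226631 + \left(-2 - 10\right) 140 \left(-7\right) = 4226631 + \left(-12\right) 140 \left(-7\right) = 4226631 - -11760 = 4226631 + 11760 = 4238391$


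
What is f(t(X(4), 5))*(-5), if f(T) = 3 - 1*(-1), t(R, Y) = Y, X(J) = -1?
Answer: -20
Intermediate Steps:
f(T) = 4 (f(T) = 3 + 1 = 4)
f(t(X(4), 5))*(-5) = 4*(-5) = -20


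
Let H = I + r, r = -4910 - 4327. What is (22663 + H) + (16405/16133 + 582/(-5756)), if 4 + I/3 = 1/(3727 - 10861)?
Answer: 21781952006990/1623711479 ≈ 13415.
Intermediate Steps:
I = -28537/2378 (I = -12 + 3/(3727 - 10861) = -12 + 3/(-7134) = -12 + 3*(-1/7134) = -12 - 1/2378 = -28537/2378 ≈ -12.000)
r = -9237
H = -21994123/2378 (H = -28537/2378 - 9237 = -21994123/2378 ≈ -9249.0)
(22663 + H) + (16405/16133 + 582/(-5756)) = (22663 - 21994123/2378) + (16405/16133 + 582/(-5756)) = 31898491/2378 + (16405*(1/16133) + 582*(-1/5756)) = 31898491/2378 + (965/949 - 291/2878) = 31898491/2378 + 2501111/2731222 = 21781952006990/1623711479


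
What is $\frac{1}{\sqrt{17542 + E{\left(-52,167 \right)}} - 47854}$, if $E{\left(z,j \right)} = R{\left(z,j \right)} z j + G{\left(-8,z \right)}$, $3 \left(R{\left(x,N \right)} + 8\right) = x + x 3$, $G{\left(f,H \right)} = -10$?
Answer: $- \frac{71781}{3433974332} - \frac{\sqrt{1550463}}{3433974332} \approx -2.1266 \cdot 10^{-5}$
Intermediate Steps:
$R{\left(x,N \right)} = -8 + \frac{4 x}{3}$ ($R{\left(x,N \right)} = -8 + \frac{x + x 3}{3} = -8 + \frac{x + 3 x}{3} = -8 + \frac{4 x}{3}$)
$E{\left(z,j \right)} = -10 + j z \left(-8 + \frac{4 z}{3}\right)$ ($E{\left(z,j \right)} = \left(-8 + \frac{4 z}{3}\right) z j - 10 = z \left(-8 + \frac{4 z}{3}\right) j - 10 = j z \left(-8 + \frac{4 z}{3}\right) - 10 = -10 + j z \left(-8 + \frac{4 z}{3}\right)$)
$\frac{1}{\sqrt{17542 + E{\left(-52,167 \right)}} - 47854} = \frac{1}{\sqrt{17542 - \left(10 - - \frac{34736 \left(-6 - 52\right)}{3}\right)} - 47854} = \frac{1}{\sqrt{17542 - \left(10 - \left(- \frac{34736}{3}\right) \left(-58\right)\right)} - 47854} = \frac{1}{\sqrt{17542 + \left(-10 + \frac{2014688}{3}\right)} - 47854} = \frac{1}{\sqrt{17542 + \frac{2014658}{3}} - 47854} = \frac{1}{\sqrt{\frac{2067284}{3}} - 47854} = \frac{1}{\frac{2 \sqrt{1550463}}{3} - 47854} = \frac{1}{-47854 + \frac{2 \sqrt{1550463}}{3}}$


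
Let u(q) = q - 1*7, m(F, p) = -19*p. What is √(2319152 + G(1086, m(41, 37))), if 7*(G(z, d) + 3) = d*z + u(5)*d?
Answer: √108303937/7 ≈ 1486.7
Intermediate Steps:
u(q) = -7 + q (u(q) = q - 7 = -7 + q)
G(z, d) = -3 - 2*d/7 + d*z/7 (G(z, d) = -3 + (d*z + (-7 + 5)*d)/7 = -3 + (d*z - 2*d)/7 = -3 + (-2*d + d*z)/7 = -3 + (-2*d/7 + d*z/7) = -3 - 2*d/7 + d*z/7)
√(2319152 + G(1086, m(41, 37))) = √(2319152 + (-3 - (-38)*37/7 + (⅐)*(-19*37)*1086)) = √(2319152 + (-3 - 2/7*(-703) + (⅐)*(-703)*1086)) = √(2319152 + (-3 + 1406/7 - 763458/7)) = √(2319152 - 762073/7) = √(15471991/7) = √108303937/7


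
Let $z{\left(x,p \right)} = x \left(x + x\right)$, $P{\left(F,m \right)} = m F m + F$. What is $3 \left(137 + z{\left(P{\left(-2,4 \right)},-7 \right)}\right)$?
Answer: $7347$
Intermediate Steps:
$P{\left(F,m \right)} = F + F m^{2}$ ($P{\left(F,m \right)} = F m m + F = F m^{2} + F = F + F m^{2}$)
$z{\left(x,p \right)} = 2 x^{2}$ ($z{\left(x,p \right)} = x 2 x = 2 x^{2}$)
$3 \left(137 + z{\left(P{\left(-2,4 \right)},-7 \right)}\right) = 3 \left(137 + 2 \left(- 2 \left(1 + 4^{2}\right)\right)^{2}\right) = 3 \left(137 + 2 \left(- 2 \left(1 + 16\right)\right)^{2}\right) = 3 \left(137 + 2 \left(\left(-2\right) 17\right)^{2}\right) = 3 \left(137 + 2 \left(-34\right)^{2}\right) = 3 \left(137 + 2 \cdot 1156\right) = 3 \left(137 + 2312\right) = 3 \cdot 2449 = 7347$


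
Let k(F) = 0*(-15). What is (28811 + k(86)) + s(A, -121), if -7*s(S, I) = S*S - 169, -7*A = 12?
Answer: 9890310/343 ≈ 28835.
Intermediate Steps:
k(F) = 0
A = -12/7 (A = -1/7*12 = -12/7 ≈ -1.7143)
s(S, I) = 169/7 - S**2/7 (s(S, I) = -(S*S - 169)/7 = -(S**2 - 169)/7 = -(-169 + S**2)/7 = 169/7 - S**2/7)
(28811 + k(86)) + s(A, -121) = (28811 + 0) + (169/7 - (-12/7)**2/7) = 28811 + (169/7 - 1/7*144/49) = 28811 + (169/7 - 144/343) = 28811 + 8137/343 = 9890310/343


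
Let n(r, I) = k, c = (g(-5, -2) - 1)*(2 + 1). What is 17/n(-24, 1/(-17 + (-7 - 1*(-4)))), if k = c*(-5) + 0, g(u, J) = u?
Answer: 17/90 ≈ 0.18889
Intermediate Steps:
c = -18 (c = (-5 - 1)*(2 + 1) = -6*3 = -18)
k = 90 (k = -18*(-5) + 0 = 90 + 0 = 90)
n(r, I) = 90
17/n(-24, 1/(-17 + (-7 - 1*(-4)))) = 17/90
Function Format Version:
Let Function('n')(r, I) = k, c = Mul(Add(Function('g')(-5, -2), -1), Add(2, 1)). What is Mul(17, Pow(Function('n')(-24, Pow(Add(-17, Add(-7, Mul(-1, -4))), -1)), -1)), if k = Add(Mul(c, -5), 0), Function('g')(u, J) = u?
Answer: Rational(17, 90) ≈ 0.18889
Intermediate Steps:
c = -18 (c = Mul(Add(-5, -1), Add(2, 1)) = Mul(-6, 3) = -18)
k = 90 (k = Add(Mul(-18, -5), 0) = Add(90, 0) = 90)
Function('n')(r, I) = 90
Mul(17, Pow(Function('n')(-24, Pow(Add(-17, Add(-7, Mul(-1, -4))), -1)), -1)) = Mul(17, Pow(90, -1)) = Mul(17, Rational(1, 90)) = Rational(17, 90)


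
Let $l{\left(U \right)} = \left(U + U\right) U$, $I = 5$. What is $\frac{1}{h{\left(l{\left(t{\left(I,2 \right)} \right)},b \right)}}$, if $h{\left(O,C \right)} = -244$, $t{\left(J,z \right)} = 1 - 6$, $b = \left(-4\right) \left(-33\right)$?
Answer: $- \frac{1}{244} \approx -0.0040984$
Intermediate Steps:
$b = 132$
$t{\left(J,z \right)} = -5$ ($t{\left(J,z \right)} = 1 - 6 = -5$)
$l{\left(U \right)} = 2 U^{2}$ ($l{\left(U \right)} = 2 U U = 2 U^{2}$)
$\frac{1}{h{\left(l{\left(t{\left(I,2 \right)} \right)},b \right)}} = \frac{1}{-244} = - \frac{1}{244}$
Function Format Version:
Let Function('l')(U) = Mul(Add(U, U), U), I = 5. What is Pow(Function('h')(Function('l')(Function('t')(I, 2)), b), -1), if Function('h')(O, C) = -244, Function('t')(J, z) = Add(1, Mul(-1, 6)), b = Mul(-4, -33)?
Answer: Rational(-1, 244) ≈ -0.0040984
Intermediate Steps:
b = 132
Function('t')(J, z) = -5 (Function('t')(J, z) = Add(1, -6) = -5)
Function('l')(U) = Mul(2, Pow(U, 2)) (Function('l')(U) = Mul(Mul(2, U), U) = Mul(2, Pow(U, 2)))
Pow(Function('h')(Function('l')(Function('t')(I, 2)), b), -1) = Pow(-244, -1) = Rational(-1, 244)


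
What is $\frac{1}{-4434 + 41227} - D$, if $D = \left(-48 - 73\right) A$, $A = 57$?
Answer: $\frac{253761322}{36793} \approx 6897.0$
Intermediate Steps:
$D = -6897$ ($D = \left(-48 - 73\right) 57 = \left(-121\right) 57 = -6897$)
$\frac{1}{-4434 + 41227} - D = \frac{1}{-4434 + 41227} - -6897 = \frac{1}{36793} + 6897 = \frac{253761322}{36793}$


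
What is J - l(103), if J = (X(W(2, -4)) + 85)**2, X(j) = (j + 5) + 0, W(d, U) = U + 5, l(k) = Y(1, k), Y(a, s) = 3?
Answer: 8278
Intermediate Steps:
l(k) = 3
W(d, U) = 5 + U
X(j) = 5 + j (X(j) = (5 + j) + 0 = 5 + j)
J = 8281 (J = ((5 + (5 - 4)) + 85)**2 = ((5 + 1) + 85)**2 = (6 + 85)**2 = 91**2 = 8281)
J - l(103) = 8281 - 1*3 = 8281 - 3 = 8278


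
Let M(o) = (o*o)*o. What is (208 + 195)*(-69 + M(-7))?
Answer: -166036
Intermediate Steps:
M(o) = o³ (M(o) = o²*o = o³)
(208 + 195)*(-69 + M(-7)) = (208 + 195)*(-69 + (-7)³) = 403*(-69 - 343) = 403*(-412) = -166036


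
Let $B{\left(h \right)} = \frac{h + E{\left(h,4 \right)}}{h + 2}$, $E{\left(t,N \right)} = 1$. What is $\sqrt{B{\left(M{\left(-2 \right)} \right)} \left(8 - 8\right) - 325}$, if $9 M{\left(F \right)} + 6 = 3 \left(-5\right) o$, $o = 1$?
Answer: $5 i \sqrt{13} \approx 18.028 i$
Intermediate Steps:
$M{\left(F \right)} = - \frac{7}{3}$ ($M{\left(F \right)} = - \frac{2}{3} + \frac{3 \left(-5\right) 1}{9} = - \frac{2}{3} + \frac{\left(-15\right) 1}{9} = - \frac{2}{3} + \frac{1}{9} \left(-15\right) = - \frac{2}{3} - \frac{5}{3} = - \frac{7}{3}$)
$B{\left(h \right)} = \frac{1 + h}{2 + h}$ ($B{\left(h \right)} = \frac{h + 1}{h + 2} = \frac{1 + h}{2 + h}$)
$\sqrt{B{\left(M{\left(-2 \right)} \right)} \left(8 - 8\right) - 325} = \sqrt{\frac{1 - \frac{7}{3}}{2 - \frac{7}{3}} \left(8 - 8\right) - 325} = \sqrt{\frac{1}{- \frac{1}{3}} \left(- \frac{4}{3}\right) 0 - 325} = \sqrt{\left(-3\right) \left(- \frac{4}{3}\right) 0 - 325} = \sqrt{4 \cdot 0 - 325} = \sqrt{0 - 325} = \sqrt{-325} = 5 i \sqrt{13}$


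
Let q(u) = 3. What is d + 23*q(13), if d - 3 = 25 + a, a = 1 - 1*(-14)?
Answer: 112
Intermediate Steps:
a = 15 (a = 1 + 14 = 15)
d = 43 (d = 3 + (25 + 15) = 3 + 40 = 43)
d + 23*q(13) = 43 + 23*3 = 43 + 69 = 112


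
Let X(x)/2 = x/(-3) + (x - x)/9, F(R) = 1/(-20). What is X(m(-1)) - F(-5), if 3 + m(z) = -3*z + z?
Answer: 43/60 ≈ 0.71667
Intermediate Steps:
m(z) = -3 - 2*z (m(z) = -3 + (-3*z + z) = -3 - 2*z)
F(R) = -1/20
X(x) = -2*x/3 (X(x) = 2*(x/(-3) + (x - x)/9) = 2*(x*(-1/3) + 0*(1/9)) = 2*(-x/3 + 0) = 2*(-x/3) = -2*x/3)
X(m(-1)) - F(-5) = -2*(-3 - 2*(-1))/3 - 1*(-1/20) = -2*(-3 + 2)/3 + 1/20 = -2/3*(-1) + 1/20 = 2/3 + 1/20 = 43/60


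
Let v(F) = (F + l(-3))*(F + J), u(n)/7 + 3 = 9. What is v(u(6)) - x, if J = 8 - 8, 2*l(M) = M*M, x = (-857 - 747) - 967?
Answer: 4524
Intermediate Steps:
x = -2571 (x = -1604 - 967 = -2571)
l(M) = M²/2 (l(M) = (M*M)/2 = M²/2)
J = 0
u(n) = 42 (u(n) = -21 + 7*9 = -21 + 63 = 42)
v(F) = F*(9/2 + F) (v(F) = (F + (½)*(-3)²)*(F + 0) = (F + (½)*9)*F = (F + 9/2)*F = (9/2 + F)*F = F*(9/2 + F))
v(u(6)) - x = (½)*42*(9 + 2*42) - 1*(-2571) = (½)*42*(9 + 84) + 2571 = (½)*42*93 + 2571 = 1953 + 2571 = 4524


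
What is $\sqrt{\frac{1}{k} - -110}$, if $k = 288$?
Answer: $\frac{\sqrt{63362}}{24} \approx 10.488$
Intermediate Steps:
$\sqrt{\frac{1}{k} - -110} = \sqrt{\frac{1}{288} - -110} = \sqrt{\frac{1}{288} + 110} = \sqrt{\frac{31681}{288}} = \frac{\sqrt{63362}}{24}$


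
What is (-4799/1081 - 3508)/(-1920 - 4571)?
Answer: 3796947/7016771 ≈ 0.54112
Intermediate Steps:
(-4799/1081 - 3508)/(-1920 - 4571) = (-4799*1/1081 - 3508)/(-6491) = (-4799/1081 - 3508)*(-1/6491) = -3796947/1081*(-1/6491) = 3796947/7016771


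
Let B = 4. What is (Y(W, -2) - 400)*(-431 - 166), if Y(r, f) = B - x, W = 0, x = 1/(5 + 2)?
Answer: 1655481/7 ≈ 2.3650e+5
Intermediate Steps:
x = ⅐ (x = 1/7 = ⅐ ≈ 0.14286)
Y(r, f) = 27/7 (Y(r, f) = 4 - 1*⅐ = 4 - ⅐ = 27/7)
(Y(W, -2) - 400)*(-431 - 166) = (27/7 - 400)*(-431 - 166) = -2773/7*(-597) = 1655481/7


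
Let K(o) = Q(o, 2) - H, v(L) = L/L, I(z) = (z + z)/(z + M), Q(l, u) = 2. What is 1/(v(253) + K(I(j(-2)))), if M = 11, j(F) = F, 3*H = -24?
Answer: 1/11 ≈ 0.090909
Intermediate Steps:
H = -8 (H = (⅓)*(-24) = -8)
I(z) = 2*z/(11 + z) (I(z) = (z + z)/(z + 11) = (2*z)/(11 + z) = 2*z/(11 + z))
v(L) = 1
K(o) = 10 (K(o) = 2 - 1*(-8) = 2 + 8 = 10)
1/(v(253) + K(I(j(-2)))) = 1/(1 + 10) = 1/11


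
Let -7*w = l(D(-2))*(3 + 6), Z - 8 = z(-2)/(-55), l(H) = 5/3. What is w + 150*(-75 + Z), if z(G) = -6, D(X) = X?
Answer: -772755/77 ≈ -10036.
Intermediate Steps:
l(H) = 5/3 (l(H) = 5*(1/3) = 5/3)
Z = 446/55 (Z = 8 - 6/(-55) = 8 - 6*(-1/55) = 8 + 6/55 = 446/55 ≈ 8.1091)
w = -15/7 (w = -5*(3 + 6)/21 = -5*9/21 = -1/7*15 = -15/7 ≈ -2.1429)
w + 150*(-75 + Z) = -15/7 + 150*(-75 + 446/55) = -15/7 + 150*(-3679/55) = -15/7 - 110370/11 = -772755/77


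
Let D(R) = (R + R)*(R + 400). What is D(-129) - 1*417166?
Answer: -487084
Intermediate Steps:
D(R) = 2*R*(400 + R) (D(R) = (2*R)*(400 + R) = 2*R*(400 + R))
D(-129) - 1*417166 = 2*(-129)*(400 - 129) - 1*417166 = 2*(-129)*271 - 417166 = -69918 - 417166 = -487084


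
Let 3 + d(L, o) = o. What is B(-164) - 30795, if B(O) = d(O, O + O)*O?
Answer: 23489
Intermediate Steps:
d(L, o) = -3 + o
B(O) = O*(-3 + 2*O) (B(O) = (-3 + (O + O))*O = (-3 + 2*O)*O = O*(-3 + 2*O))
B(-164) - 30795 = -164*(-3 + 2*(-164)) - 30795 = -164*(-3 - 328) - 30795 = -164*(-331) - 30795 = 54284 - 30795 = 23489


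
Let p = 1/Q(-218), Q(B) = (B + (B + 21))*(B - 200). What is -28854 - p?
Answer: -5005303381/173470 ≈ -28854.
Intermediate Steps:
Q(B) = (-200 + B)*(21 + 2*B) (Q(B) = (B + (21 + B))*(-200 + B) = (21 + 2*B)*(-200 + B) = (-200 + B)*(21 + 2*B))
p = 1/173470 (p = 1/(-4200 - 379*(-218) + 2*(-218)²) = 1/(-4200 + 82622 + 2*47524) = 1/(-4200 + 82622 + 95048) = 1/173470 ≈ 5.7647e-6)
-28854 - p = -28854 - 1*1/173470 = -28854 - 1/173470 = -5005303381/173470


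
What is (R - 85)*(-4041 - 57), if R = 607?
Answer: -2139156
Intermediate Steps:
(R - 85)*(-4041 - 57) = (607 - 85)*(-4041 - 57) = 522*(-4098) = -2139156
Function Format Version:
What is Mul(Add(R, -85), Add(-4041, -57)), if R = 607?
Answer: -2139156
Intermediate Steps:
Mul(Add(R, -85), Add(-4041, -57)) = Mul(Add(607, -85), Add(-4041, -57)) = Mul(522, -4098) = -2139156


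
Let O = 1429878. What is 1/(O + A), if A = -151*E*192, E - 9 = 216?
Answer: -1/5093322 ≈ -1.9634e-7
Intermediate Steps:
E = 225 (E = 9 + 216 = 225)
A = -6523200 (A = -151*225*192 = -33975*192 = -6523200)
1/(O + A) = 1/(1429878 - 6523200) = 1/(-5093322) = -1/5093322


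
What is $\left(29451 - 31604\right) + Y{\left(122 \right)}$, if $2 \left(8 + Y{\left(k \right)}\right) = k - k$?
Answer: $-2161$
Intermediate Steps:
$Y{\left(k \right)} = -8$ ($Y{\left(k \right)} = -8 + \frac{k - k}{2} = -8 + \frac{1}{2} \cdot 0 = -8 + 0 = -8$)
$\left(29451 - 31604\right) + Y{\left(122 \right)} = \left(29451 - 31604\right) - 8 = -2153 - 8 = -2161$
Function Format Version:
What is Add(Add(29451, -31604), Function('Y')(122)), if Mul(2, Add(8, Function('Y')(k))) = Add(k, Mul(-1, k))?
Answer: -2161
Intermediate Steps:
Function('Y')(k) = -8 (Function('Y')(k) = Add(-8, Mul(Rational(1, 2), Add(k, Mul(-1, k)))) = Add(-8, Mul(Rational(1, 2), 0)) = Add(-8, 0) = -8)
Add(Add(29451, -31604), Function('Y')(122)) = Add(Add(29451, -31604), -8) = Add(-2153, -8) = -2161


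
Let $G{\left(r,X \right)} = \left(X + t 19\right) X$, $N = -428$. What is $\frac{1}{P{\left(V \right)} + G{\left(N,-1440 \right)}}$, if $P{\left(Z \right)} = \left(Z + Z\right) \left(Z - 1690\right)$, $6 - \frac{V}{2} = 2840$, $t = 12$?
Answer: $\frac{1}{85155568} \approx 1.1743 \cdot 10^{-8}$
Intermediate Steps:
$V = -5668$ ($V = 12 - 5680 = -5668$)
$G{\left(r,X \right)} = X \left(228 + X\right)$ ($G{\left(r,X \right)} = \left(X + 12 \cdot 19\right) X = \left(X + 228\right) X = \left(228 + X\right) X = X \left(228 + X\right)$)
$P{\left(Z \right)} = 2 Z \left(-1690 + Z\right)$
$\frac{1}{P{\left(V \right)} + G{\left(N,-1440 \right)}} = \frac{1}{2 \left(-5668\right) \left(-1690 - 5668\right) - 1440 \left(228 - 1440\right)} = \frac{1}{2 \left(-5668\right) \left(-7358\right) - -1745280} = \frac{1}{83410288 + 1745280} = \frac{1}{85155568}$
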